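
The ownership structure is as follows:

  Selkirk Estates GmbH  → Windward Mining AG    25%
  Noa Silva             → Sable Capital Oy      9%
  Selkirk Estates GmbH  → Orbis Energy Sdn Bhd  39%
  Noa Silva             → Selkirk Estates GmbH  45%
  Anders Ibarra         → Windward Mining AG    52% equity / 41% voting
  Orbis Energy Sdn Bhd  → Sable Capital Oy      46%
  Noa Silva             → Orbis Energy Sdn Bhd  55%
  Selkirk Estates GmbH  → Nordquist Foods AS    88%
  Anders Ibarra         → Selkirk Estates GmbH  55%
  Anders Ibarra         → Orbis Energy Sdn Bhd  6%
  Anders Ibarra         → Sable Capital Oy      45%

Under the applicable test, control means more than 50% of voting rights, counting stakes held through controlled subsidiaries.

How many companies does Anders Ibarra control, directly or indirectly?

Anders holds 55% of Selkirk, so Anders controls Selkirk.
Selkirk holds 88% of Nordquist, so Anders controls Nordquist.
Anders and Selkirk together hold 41% + 25% = 66% of Windward, so Anders controls Windward.
No other company's threshold is met.
Anders controls 3 companies.

3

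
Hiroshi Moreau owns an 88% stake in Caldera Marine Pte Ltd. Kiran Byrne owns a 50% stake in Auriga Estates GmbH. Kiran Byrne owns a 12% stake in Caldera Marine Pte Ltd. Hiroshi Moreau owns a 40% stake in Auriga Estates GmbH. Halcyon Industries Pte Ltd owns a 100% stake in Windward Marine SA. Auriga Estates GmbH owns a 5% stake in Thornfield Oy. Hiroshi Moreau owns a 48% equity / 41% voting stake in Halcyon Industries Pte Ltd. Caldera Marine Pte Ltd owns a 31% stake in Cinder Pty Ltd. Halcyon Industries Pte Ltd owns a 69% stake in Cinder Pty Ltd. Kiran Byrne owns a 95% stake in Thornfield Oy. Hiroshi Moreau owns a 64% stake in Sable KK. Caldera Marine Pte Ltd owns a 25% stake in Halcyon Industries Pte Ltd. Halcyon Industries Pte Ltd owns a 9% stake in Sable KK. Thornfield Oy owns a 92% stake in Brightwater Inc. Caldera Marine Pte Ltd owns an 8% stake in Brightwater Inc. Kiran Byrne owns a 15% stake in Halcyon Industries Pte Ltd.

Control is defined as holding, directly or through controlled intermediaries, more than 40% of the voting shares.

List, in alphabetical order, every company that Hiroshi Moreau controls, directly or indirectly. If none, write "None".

Caldera Marine Pte Ltd, Cinder Pty Ltd, Halcyon Industries Pte Ltd, Sable KK, Windward Marine SA

Hiroshi holds 88% of Caldera, so Hiroshi controls Caldera.
Caldera and Hiroshi together hold 25% + 41% = 66% of Halcyon, so Hiroshi controls Halcyon.
Hiroshi and Halcyon together hold 64% + 9% = 73% of Sable, so Hiroshi controls Sable.
Caldera and Halcyon together hold 31% + 69% = 100% of Cinder, so Hiroshi controls Cinder.
Halcyon holds 100% of Windward, so Hiroshi controls Windward.
No other company's threshold is met.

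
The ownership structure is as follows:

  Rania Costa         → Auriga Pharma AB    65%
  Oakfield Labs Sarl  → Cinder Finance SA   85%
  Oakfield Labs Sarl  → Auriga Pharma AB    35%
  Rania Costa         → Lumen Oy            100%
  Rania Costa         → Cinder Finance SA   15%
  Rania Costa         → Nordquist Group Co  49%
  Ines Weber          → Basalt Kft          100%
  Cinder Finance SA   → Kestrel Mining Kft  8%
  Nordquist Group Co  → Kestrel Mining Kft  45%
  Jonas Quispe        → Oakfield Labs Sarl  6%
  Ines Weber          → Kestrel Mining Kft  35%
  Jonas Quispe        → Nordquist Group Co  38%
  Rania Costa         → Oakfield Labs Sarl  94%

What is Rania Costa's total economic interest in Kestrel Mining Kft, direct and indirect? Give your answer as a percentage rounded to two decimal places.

Rania reaches Kestrel along 3 paths.
Via Oakfield → Cinder: 94% × 85% × 8% = 6.392%.
Via Cinder: 15% × 8% = 1.2%.
Via Nordquist: 49% × 45% = 22.05%.
Total: 6.392% + 1.2% + 22.05% = 29.642%.
Rounded: 29.64%.

29.64%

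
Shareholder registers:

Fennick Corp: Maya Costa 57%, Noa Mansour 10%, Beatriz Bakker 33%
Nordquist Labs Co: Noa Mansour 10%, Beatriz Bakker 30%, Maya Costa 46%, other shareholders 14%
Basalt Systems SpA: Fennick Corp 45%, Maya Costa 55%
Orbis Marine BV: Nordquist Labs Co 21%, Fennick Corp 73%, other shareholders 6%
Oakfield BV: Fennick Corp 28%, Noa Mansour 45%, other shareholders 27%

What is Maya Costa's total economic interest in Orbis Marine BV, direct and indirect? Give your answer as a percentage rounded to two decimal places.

Maya reaches Orbis along 2 paths.
Via Nordquist: 46% × 21% = 9.66%.
Via Fennick: 57% × 73% = 41.61%.
Total: 9.66% + 41.61% = 51.27%.

51.27%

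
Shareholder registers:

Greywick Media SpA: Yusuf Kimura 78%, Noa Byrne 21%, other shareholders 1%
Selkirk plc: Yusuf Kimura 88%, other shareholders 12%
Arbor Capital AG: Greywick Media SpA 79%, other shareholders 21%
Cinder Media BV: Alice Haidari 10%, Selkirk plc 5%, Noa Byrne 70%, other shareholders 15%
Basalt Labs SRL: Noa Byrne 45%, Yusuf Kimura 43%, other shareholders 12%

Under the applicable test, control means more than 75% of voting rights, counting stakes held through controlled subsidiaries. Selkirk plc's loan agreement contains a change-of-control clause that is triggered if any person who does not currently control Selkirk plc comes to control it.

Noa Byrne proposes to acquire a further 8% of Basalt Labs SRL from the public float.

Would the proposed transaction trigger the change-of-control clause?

The purchase changes only Noa's holdings, so Noa is the only person who could newly come to control Selkirk.
Noa's largest direct stake is 70% in Cinder, which does not meet the threshold, so Noa controls no company.
Neither Noa nor any entity Noa controls holds any voting interest in Selkirk.
So before the transaction, Noa does not control Selkirk.
After the purchase, Noa's direct stake in Basalt rises to 45% + 8% = 53%.
Noa's side now holds 53% of Basalt, not > 75%, so Noa still does not control Basalt.
After the transaction, neither Noa nor any entity Noa controls holds a voting interest in Selkirk, so Noa still does not control it.
No new person acquires control, so the clause is not triggered.

No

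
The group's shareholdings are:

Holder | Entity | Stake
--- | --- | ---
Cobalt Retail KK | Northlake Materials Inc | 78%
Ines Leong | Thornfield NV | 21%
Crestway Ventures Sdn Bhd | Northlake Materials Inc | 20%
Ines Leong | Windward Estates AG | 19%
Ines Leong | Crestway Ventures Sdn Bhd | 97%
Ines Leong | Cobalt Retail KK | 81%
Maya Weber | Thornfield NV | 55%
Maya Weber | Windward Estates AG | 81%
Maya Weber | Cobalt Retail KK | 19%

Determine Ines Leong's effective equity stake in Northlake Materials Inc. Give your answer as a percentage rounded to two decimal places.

82.58%

Ines reaches Northlake along 2 paths.
Via Cobalt: 81% × 78% = 63.18%.
Via Crestway: 97% × 20% = 19.4%.
Total: 63.18% + 19.4% = 82.58%.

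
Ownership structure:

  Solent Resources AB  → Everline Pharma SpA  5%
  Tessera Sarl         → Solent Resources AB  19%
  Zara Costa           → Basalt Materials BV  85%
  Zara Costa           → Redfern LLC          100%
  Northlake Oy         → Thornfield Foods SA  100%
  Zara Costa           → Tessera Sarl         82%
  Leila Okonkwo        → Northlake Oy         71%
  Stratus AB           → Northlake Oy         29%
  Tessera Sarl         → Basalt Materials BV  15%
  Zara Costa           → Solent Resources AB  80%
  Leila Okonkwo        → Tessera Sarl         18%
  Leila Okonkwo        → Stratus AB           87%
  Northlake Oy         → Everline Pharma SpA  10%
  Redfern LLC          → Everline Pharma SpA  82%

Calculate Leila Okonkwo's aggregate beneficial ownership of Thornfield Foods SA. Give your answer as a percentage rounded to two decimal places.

96.23%

Leila reaches Thornfield along 2 paths.
Via Stratus → Northlake: 87% × 29% × 100% = 25.23%.
Via Northlake: 71% × 100% = 71%.
Total: 25.23% + 71% = 96.23%.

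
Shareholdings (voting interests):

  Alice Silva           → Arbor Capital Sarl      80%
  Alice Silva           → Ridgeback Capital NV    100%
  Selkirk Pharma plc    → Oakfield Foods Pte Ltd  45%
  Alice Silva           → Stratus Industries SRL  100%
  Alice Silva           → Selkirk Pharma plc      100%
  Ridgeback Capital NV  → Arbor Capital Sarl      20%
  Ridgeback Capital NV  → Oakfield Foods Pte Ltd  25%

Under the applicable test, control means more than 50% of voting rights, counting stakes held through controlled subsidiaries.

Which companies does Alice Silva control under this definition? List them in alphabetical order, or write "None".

Alice holds 100% of Ridgeback, so Alice controls Ridgeback.
Alice holds 100% of Selkirk, so Alice controls Selkirk.
Ridgeback and Alice together hold 20% + 80% = 100% of Arbor, so Alice controls Arbor.
Alice holds 100% of Stratus, so Alice controls Stratus.
Selkirk and Ridgeback together hold 45% + 25% = 70% of Oakfield, so Alice controls Oakfield.

Arbor Capital Sarl, Oakfield Foods Pte Ltd, Ridgeback Capital NV, Selkirk Pharma plc, Stratus Industries SRL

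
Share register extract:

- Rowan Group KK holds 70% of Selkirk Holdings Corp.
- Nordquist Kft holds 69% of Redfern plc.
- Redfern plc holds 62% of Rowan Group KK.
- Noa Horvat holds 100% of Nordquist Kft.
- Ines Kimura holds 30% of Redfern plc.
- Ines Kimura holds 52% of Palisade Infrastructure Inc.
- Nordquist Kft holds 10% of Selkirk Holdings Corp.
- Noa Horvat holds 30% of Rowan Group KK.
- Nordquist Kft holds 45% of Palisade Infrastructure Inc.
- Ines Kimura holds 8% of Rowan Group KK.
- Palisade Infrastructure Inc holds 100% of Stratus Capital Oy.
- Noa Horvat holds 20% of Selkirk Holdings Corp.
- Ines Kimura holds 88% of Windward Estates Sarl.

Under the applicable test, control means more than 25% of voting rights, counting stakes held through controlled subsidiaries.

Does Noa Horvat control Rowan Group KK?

Yes

Noa holds 100% of Nordquist, so Noa controls Nordquist.
Nordquist holds 69% of Redfern, so Noa controls Redfern.
Redfern and Noa together hold 62% + 30% = 92% of Rowan, so Noa controls Rowan.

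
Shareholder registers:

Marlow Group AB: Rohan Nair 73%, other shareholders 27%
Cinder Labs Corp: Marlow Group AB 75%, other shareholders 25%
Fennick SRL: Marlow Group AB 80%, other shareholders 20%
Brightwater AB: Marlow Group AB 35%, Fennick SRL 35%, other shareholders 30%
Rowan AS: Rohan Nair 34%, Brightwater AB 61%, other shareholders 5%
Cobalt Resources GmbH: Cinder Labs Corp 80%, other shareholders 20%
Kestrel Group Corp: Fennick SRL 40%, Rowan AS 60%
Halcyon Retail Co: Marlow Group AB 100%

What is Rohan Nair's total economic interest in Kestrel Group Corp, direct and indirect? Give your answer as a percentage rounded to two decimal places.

Rohan reaches Kestrel along 4 paths.
Via Marlow → Fennick: 73% × 80% × 40% = 23.36%.
Via Rowan: 34% × 60% = 20.4%.
Via Marlow → Brightwater → Rowan: 73% × 35% × 61% × 60% = 9.3513%.
Via Marlow → Fennick → Brightwater → Rowan: 73% × 80% × 35% × 61% × 60% = 7.48104%.
Total: 23.36% + 20.4% + 9.3513% + 7.48104% = 60.59234%.
Rounded: 60.59%.

60.59%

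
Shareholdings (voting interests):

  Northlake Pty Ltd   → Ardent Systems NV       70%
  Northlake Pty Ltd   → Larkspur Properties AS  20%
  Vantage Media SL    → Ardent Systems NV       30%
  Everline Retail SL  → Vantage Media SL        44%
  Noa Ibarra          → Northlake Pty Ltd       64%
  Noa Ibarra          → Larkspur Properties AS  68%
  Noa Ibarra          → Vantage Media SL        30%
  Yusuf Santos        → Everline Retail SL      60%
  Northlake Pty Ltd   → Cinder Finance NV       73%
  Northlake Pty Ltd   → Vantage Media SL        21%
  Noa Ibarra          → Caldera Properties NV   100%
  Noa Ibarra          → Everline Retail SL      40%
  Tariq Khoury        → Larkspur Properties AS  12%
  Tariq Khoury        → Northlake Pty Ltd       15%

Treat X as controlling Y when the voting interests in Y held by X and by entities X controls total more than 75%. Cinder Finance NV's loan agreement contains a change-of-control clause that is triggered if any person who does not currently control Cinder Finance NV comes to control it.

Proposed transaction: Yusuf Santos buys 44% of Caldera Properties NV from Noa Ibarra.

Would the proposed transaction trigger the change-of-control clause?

The purchase adds only to Yusuf's holdings (Noa's stake shrinks), so Yusuf is the only person who could newly come to control Cinder.
Yusuf's largest direct stake is 60% in Everline, which does not meet the threshold, so Yusuf controls no company.
Neither Yusuf nor any entity Yusuf controls holds any voting interest in Cinder.
So before the transaction, Yusuf does not control Cinder.
After the purchase, Yusuf holds 44% of Caldera directly, and Noa's stake falls to 56%.
Yusuf's side now holds 44% of Caldera, not > 75%, so Yusuf still does not control Caldera.
After the transaction, neither Yusuf nor any entity Yusuf controls holds a voting interest in Cinder, so Yusuf still does not control it.
No new person acquires control, so the clause is not triggered.

No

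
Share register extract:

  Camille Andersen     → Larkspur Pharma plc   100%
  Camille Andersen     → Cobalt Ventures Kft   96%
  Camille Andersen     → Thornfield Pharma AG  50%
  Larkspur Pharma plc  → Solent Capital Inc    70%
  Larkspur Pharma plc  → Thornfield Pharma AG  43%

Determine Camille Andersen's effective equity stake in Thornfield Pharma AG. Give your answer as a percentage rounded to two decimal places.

Camille reaches Thornfield along 2 paths.
Via Larkspur: 100% × 43% = 43%.
Direct stake: 50% = 50%.
Total: 43% + 50% = 93%.
Rounded: 93.00%.

93.00%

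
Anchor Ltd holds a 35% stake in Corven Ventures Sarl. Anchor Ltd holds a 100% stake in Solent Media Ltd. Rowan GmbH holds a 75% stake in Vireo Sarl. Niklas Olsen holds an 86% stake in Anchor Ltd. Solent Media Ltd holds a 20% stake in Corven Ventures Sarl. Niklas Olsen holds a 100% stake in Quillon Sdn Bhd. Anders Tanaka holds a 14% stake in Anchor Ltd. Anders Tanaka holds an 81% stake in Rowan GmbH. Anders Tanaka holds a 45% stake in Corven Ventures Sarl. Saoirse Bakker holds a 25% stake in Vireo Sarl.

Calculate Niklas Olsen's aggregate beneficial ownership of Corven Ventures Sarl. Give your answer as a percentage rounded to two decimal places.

47.30%

Niklas reaches Corven along 2 paths.
Via Anchor: 86% × 35% = 30.1%.
Via Anchor → Solent: 86% × 100% × 20% = 17.2%.
Total: 30.1% + 17.2% = 47.3%.
Rounded: 47.30%.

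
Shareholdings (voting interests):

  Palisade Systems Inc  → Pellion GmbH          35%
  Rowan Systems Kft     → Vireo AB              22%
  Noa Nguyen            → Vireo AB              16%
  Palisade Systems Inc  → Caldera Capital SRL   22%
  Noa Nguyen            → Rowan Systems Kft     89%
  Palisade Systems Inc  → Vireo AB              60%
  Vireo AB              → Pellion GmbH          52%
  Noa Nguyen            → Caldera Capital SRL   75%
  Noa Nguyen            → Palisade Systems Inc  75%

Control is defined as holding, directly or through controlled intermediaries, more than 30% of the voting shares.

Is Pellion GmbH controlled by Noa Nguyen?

Noa holds 75% of Palisade, so Noa controls Palisade.
Noa holds 89% of Rowan, so Noa controls Rowan.
Noa and Palisade and Rowan together hold 16% + 60% + 22% = 98% of Vireo, so Noa controls Vireo.
Vireo and Palisade together hold 52% + 35% = 87% of Pellion, so Noa controls Pellion.

Yes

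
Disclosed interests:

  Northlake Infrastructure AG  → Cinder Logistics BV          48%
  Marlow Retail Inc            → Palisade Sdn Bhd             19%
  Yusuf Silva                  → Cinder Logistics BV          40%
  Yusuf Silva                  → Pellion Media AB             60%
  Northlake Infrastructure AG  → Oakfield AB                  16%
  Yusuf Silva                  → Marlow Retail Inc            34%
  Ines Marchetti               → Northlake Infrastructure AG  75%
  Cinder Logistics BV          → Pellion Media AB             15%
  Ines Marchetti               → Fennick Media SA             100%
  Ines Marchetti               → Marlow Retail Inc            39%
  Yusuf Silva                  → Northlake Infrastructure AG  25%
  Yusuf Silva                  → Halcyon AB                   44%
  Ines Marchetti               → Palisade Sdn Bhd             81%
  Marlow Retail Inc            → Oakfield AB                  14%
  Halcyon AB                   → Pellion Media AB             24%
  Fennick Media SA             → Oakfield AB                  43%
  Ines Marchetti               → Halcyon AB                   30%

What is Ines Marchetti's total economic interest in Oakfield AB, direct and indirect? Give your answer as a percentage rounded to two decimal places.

Ines reaches Oakfield along 3 paths.
Via Fennick: 100% × 43% = 43%.
Via Marlow: 39% × 14% = 5.46%.
Via Northlake: 75% × 16% = 12%.
Total: 43% + 5.46% + 12% = 60.46%.

60.46%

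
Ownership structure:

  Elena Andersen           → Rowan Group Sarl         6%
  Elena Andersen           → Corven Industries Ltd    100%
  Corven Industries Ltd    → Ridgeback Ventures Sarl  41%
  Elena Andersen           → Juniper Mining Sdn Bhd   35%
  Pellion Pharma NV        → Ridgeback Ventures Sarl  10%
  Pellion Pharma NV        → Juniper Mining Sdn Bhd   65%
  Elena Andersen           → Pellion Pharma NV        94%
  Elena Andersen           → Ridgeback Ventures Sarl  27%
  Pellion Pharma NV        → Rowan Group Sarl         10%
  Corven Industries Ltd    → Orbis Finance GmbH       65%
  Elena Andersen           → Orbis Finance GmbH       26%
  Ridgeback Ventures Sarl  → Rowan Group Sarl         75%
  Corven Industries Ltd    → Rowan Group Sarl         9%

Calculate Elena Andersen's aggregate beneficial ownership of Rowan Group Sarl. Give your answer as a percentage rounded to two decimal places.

82.45%

Elena reaches Rowan along 6 paths.
Via Pellion: 94% × 10% = 9.4%.
Via Corven → Ridgeback: 100% × 41% × 75% = 30.75%.
Via Pellion → Ridgeback: 94% × 10% × 75% = 7.05%.
Via Ridgeback: 27% × 75% = 20.25%.
Via Corven: 100% × 9% = 9%.
Direct stake: 6% = 6%.
Total: 9.4% + 30.75% + 7.05% + 20.25% + 9% + 6% = 82.45%.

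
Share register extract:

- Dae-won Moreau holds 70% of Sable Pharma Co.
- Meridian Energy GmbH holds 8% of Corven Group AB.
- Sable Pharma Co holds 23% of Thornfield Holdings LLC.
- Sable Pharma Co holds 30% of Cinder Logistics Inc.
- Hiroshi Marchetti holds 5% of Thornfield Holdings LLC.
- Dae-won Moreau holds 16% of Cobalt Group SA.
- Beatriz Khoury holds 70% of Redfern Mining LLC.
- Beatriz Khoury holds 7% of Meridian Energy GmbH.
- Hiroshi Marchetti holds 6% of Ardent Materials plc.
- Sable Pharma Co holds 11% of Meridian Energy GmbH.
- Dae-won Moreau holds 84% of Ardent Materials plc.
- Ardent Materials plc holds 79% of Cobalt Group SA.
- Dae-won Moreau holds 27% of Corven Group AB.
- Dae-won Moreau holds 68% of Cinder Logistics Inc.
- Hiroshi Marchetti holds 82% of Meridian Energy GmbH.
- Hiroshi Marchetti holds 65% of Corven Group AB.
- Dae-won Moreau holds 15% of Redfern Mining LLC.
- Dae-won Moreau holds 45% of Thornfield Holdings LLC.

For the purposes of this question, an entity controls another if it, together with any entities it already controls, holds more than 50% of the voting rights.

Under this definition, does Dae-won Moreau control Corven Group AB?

No

Dae-won holds 70% of Sable, so Dae-won controls Sable.
Dae-won holds 84% of Ardent, so Dae-won controls Ardent.
Sable and Dae-won together hold 23% + 45% = 68% of Thornfield, so Dae-won controls Thornfield.
Ardent and Dae-won together hold 79% + 16% = 95% of Cobalt, so Dae-won controls Cobalt.
Sable and Dae-won together hold 30% + 68% = 98% of Cinder, so Dae-won controls Cinder.
In Corven, Dae-won's side holds only 27%, not > 50%.
So Dae-won does not control Corven.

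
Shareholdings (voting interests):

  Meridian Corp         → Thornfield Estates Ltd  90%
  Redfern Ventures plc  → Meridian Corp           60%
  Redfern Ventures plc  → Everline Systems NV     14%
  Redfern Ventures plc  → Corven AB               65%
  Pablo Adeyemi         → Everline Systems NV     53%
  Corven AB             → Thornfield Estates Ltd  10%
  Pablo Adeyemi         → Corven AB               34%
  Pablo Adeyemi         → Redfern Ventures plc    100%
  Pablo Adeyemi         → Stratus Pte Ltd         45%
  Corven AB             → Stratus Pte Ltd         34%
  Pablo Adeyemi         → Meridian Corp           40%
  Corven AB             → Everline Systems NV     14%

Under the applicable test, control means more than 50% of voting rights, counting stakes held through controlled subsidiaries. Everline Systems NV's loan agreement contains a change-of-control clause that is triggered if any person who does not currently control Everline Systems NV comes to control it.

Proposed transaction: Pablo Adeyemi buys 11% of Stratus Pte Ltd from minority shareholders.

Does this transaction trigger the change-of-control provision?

The purchase changes only Pablo's holdings, so Pablo is the only person who could newly come to control Everline.
Pablo holds 100% of Redfern, so Pablo controls Redfern.
Pablo and Redfern together hold 34% + 65% = 99% of Corven, so Pablo controls Corven.
Redfern and Pablo and Corven together hold 14% + 53% + 14% = 81% of Everline, so Pablo controls Everline.
So Pablo already controls Everline before the transaction.
After the purchase, Pablo's direct stake in Stratus rises to 45% + 11% = 56%.
Pablo controlled Everline already, so this is not a new person acquiring control; every other person's position is unchanged or reduced.
No new person acquires control, so the clause is not triggered.

No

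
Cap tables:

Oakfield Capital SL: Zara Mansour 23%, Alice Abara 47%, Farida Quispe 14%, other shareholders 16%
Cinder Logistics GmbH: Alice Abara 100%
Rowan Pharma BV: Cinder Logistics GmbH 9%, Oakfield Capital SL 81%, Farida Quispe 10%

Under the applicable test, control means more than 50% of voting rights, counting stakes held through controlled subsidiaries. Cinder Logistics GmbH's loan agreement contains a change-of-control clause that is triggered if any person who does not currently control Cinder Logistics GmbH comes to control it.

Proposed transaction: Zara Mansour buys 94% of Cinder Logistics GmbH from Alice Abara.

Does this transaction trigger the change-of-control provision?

Yes

The purchase adds only to Zara's holdings (Alice's stake shrinks), so Zara is the only person who could newly come to control Cinder.
Zara's largest direct stake is 23% in Oakfield, which does not meet the threshold, so Zara controls no company.
Neither Zara nor any entity Zara controls holds any voting interest in Cinder.
So before the transaction, Zara does not control Cinder.
After the purchase, Zara holds 94% of Cinder directly, and Alice's stake falls to 6%.
Zara holds 94% of Cinder, so Zara controls Cinder.
Zara did not control Cinder before and does after, so the clause is triggered.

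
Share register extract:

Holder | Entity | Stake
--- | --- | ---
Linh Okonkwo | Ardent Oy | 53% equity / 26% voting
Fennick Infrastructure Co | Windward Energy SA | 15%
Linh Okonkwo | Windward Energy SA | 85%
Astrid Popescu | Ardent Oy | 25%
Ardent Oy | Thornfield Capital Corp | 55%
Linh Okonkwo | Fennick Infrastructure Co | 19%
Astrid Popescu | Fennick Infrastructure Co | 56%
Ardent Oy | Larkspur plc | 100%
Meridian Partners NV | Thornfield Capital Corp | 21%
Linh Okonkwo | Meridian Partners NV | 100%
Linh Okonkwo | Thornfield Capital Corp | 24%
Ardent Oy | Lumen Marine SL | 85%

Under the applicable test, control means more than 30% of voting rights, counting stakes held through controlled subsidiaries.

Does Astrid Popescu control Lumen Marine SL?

Astrid holds 56% of Fennick, so Astrid controls Fennick.
Neither Astrid nor any entity Astrid controls holds any voting interest in Lumen.
So Astrid does not control Lumen.

No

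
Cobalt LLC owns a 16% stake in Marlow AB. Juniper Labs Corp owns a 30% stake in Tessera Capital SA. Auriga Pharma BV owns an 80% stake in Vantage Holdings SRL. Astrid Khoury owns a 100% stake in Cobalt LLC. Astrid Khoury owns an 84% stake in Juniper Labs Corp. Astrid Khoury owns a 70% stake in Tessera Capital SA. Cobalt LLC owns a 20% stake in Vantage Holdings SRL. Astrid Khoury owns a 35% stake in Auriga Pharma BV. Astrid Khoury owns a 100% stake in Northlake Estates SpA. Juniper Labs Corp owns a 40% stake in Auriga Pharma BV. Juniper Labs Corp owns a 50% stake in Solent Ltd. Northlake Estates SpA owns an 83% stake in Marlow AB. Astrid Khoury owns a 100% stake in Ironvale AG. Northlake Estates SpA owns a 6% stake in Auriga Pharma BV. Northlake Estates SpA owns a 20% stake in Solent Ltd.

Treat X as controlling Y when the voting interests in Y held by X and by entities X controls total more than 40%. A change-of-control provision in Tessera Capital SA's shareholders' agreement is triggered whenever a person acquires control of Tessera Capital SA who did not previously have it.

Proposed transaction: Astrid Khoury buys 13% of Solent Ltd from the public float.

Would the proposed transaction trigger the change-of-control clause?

The purchase changes only Astrid's holdings, so Astrid is the only person who could newly come to control Tessera.
Astrid holds 84% of Juniper, so Astrid controls Juniper.
Astrid and Juniper together hold 70% + 30% = 100% of Tessera, so Astrid controls Tessera.
So Astrid already controls Tessera before the transaction.
After the purchase, Astrid holds 13% of Solent directly.
Astrid controlled Tessera already, so this is not a new person acquiring control; every other person's position is unchanged or reduced.
No new person acquires control, so the clause is not triggered.

No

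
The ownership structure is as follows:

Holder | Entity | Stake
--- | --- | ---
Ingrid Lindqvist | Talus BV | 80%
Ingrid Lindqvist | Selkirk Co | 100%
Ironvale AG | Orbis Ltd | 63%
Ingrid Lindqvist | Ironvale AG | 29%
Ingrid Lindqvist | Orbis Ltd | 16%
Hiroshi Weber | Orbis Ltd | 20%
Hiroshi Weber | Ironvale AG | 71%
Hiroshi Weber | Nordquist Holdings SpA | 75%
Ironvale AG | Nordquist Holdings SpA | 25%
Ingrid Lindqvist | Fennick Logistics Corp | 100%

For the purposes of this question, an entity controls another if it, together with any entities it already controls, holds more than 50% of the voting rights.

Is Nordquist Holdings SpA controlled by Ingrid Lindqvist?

No

Ingrid holds 100% of Selkirk, so Ingrid controls Selkirk.
Ingrid holds 100% of Fennick, so Ingrid controls Fennick.
Ingrid holds 80% of Talus, so Ingrid controls Talus.
Neither Ingrid nor any entity Ingrid controls holds any voting interest in Nordquist.
So Ingrid does not control Nordquist.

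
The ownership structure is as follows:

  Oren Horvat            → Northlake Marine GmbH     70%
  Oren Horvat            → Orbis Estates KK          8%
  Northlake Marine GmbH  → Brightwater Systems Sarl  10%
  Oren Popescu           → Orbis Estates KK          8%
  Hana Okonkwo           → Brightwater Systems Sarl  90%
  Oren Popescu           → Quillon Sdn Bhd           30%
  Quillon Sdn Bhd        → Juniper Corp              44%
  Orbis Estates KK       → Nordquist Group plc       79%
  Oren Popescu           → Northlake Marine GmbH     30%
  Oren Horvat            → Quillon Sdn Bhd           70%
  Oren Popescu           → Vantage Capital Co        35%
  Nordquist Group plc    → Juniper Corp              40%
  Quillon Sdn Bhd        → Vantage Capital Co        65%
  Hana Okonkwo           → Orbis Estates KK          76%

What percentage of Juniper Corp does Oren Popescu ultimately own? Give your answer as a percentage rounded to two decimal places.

Oren Popescu reaches Juniper along 2 paths.
Via Quillon: 30% × 44% = 13.2%.
Via Orbis → Nordquist: 8% × 79% × 40% = 2.528%.
Total: 13.2% + 2.528% = 15.728%.
Rounded: 15.73%.

15.73%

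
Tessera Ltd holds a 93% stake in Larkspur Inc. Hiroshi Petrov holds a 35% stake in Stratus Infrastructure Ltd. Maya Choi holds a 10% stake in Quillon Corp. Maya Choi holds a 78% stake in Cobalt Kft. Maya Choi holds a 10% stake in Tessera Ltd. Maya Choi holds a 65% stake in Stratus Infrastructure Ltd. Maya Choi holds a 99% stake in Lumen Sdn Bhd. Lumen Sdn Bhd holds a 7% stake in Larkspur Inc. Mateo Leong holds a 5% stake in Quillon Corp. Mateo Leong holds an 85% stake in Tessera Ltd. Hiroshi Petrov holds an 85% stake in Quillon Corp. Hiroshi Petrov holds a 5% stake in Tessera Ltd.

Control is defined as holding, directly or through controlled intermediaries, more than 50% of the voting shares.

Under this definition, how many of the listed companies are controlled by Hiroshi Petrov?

1

Hiroshi holds 85% of Quillon, so Hiroshi controls Quillon.
No other company's threshold is met.
Hiroshi controls 1 company.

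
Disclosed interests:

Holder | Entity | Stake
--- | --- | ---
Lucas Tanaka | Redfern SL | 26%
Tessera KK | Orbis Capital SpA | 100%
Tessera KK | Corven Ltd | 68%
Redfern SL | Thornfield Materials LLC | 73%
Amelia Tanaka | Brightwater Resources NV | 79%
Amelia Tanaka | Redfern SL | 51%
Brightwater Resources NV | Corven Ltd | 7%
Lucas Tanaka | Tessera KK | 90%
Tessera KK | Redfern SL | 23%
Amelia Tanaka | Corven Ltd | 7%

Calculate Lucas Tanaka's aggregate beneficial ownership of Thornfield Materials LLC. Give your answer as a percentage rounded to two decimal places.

34.09%

Lucas reaches Thornfield along 2 paths.
Via Redfern: 26% × 73% = 18.98%.
Via Tessera → Redfern: 90% × 23% × 73% = 15.111%.
Total: 18.98% + 15.111% = 34.091%.
Rounded: 34.09%.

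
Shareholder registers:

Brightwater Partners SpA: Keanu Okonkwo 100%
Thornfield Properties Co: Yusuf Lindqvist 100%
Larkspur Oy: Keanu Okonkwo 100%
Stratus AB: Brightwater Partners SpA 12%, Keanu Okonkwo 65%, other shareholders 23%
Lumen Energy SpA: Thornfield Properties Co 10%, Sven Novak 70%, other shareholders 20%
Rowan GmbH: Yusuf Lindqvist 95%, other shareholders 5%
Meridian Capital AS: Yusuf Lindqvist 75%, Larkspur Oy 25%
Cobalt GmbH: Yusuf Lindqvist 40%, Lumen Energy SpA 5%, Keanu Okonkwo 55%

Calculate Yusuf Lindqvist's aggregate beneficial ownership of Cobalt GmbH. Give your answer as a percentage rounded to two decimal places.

Yusuf reaches Cobalt along 2 paths.
Direct stake: 40% = 40%.
Via Thornfield → Lumen: 100% × 10% × 5% = 0.5%.
Total: 40% + 0.5% = 40.5%.
Rounded: 40.50%.

40.50%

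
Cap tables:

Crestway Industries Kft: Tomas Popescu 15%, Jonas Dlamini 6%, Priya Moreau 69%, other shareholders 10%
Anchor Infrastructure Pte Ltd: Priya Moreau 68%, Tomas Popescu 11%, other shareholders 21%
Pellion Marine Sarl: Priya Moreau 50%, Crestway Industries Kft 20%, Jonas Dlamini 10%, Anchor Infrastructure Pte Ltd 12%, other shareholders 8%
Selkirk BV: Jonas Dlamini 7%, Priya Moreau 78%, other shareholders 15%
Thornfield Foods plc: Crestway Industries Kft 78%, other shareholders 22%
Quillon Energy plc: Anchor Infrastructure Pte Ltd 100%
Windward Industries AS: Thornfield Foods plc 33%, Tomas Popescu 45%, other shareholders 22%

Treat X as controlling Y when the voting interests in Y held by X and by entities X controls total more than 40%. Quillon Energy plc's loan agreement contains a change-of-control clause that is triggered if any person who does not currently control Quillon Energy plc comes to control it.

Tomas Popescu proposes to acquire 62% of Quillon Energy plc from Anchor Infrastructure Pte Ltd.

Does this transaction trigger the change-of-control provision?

The purchase adds only to Tomas's holdings (Anchor's stake shrinks), so Tomas is the only person who could newly come to control Quillon.
Tomas holds 45% of Windward, so Tomas controls Windward.
Neither Tomas nor any entity Tomas controls holds any voting interest in Quillon.
So before the transaction, Tomas does not control Quillon.
After the purchase, Tomas holds 62% of Quillon directly, and Anchor's stake falls to 38%.
Tomas holds 62% of Quillon, so Tomas controls Quillon.
Tomas did not control Quillon before and does after, so the clause is triggered.

Yes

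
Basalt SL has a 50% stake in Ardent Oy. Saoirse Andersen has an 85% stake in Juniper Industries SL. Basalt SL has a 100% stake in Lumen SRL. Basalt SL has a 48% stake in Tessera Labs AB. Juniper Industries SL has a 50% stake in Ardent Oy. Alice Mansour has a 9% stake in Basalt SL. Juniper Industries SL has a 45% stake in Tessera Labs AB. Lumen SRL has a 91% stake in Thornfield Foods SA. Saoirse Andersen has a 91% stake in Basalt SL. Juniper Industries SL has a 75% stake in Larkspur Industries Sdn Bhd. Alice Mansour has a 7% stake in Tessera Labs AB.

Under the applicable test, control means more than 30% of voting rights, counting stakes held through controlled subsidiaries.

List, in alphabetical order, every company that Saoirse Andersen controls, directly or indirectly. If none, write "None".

Saoirse holds 91% of Basalt, so Saoirse controls Basalt.
Saoirse holds 85% of Juniper, so Saoirse controls Juniper.
Basalt and Juniper together hold 48% + 45% = 93% of Tessera, so Saoirse controls Tessera.
Basalt holds 100% of Lumen, so Saoirse controls Lumen.
Lumen holds 91% of Thornfield, so Saoirse controls Thornfield.
Juniper holds 75% of Larkspur, so Saoirse controls Larkspur.
Juniper and Basalt together hold 50% + 50% = 100% of Ardent, so Saoirse controls Ardent.

Ardent Oy, Basalt SL, Juniper Industries SL, Larkspur Industries Sdn Bhd, Lumen SRL, Tessera Labs AB, Thornfield Foods SA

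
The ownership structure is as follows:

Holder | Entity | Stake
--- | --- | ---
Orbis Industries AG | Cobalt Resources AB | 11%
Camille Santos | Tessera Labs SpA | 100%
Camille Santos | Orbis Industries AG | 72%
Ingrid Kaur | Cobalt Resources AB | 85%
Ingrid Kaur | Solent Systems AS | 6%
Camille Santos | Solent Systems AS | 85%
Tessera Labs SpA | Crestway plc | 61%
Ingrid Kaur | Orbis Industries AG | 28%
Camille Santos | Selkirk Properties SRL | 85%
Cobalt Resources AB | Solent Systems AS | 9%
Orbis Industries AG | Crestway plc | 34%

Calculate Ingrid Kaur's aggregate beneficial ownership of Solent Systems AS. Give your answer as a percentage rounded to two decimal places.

Ingrid reaches Solent along 3 paths.
Via Cobalt: 85% × 9% = 7.65%.
Via Orbis → Cobalt: 28% × 11% × 9% = 0.2772%.
Direct stake: 6% = 6%.
Total: 7.65% + 0.2772% + 6% = 13.9272%.
Rounded: 13.93%.

13.93%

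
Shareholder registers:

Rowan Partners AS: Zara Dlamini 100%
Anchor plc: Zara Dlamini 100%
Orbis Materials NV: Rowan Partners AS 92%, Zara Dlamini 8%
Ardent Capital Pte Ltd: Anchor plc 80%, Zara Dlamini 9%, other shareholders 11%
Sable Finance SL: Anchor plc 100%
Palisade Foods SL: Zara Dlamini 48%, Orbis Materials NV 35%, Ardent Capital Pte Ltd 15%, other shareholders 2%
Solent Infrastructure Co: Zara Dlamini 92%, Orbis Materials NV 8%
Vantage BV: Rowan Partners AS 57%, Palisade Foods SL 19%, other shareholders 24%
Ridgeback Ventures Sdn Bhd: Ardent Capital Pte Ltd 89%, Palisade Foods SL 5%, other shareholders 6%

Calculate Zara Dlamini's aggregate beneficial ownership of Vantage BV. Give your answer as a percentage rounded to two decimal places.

75.31%

Zara reaches Vantage along 6 paths.
Via Rowan: 100% × 57% = 57%.
Via Palisade: 48% × 19% = 9.12%.
Via Rowan → Orbis → Palisade: 100% × 92% × 35% × 19% = 6.118%.
Via Orbis → Palisade: 8% × 35% × 19% = 0.532%.
Via Anchor → Ardent → Palisade: 100% × 80% × 15% × 19% = 2.28%.
Via Ardent → Palisade: 9% × 15% × 19% = 0.2565%.
Total: 57% + 9.12% + 6.118% + 0.532% + 2.28% + 0.2565% = 75.3065%.
Rounded: 75.31%.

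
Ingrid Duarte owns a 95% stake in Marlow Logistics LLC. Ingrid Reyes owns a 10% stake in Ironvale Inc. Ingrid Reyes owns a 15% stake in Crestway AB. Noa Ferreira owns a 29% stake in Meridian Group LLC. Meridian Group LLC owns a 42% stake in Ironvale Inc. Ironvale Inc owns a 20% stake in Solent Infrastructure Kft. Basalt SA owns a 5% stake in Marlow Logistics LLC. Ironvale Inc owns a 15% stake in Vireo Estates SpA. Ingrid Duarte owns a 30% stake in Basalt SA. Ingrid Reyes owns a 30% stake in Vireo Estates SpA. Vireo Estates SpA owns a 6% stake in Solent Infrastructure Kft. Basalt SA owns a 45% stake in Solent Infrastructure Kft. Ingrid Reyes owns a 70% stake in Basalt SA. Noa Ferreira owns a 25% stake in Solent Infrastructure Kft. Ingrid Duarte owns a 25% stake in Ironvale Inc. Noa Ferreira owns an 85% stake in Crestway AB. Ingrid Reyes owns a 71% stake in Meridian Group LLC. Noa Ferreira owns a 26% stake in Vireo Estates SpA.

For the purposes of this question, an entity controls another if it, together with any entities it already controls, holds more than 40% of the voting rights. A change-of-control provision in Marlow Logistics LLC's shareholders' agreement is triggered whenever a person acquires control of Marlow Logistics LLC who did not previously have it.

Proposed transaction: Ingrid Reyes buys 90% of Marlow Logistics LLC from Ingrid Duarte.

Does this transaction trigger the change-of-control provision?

The purchase adds only to Ingrid Reyes's holdings (Ingrid Duarte's stake shrinks), so Ingrid Reyes is the only person who could newly come to control Marlow.
Ingrid Reyes holds 71% of Meridian, so Ingrid Reyes controls Meridian.
Ingrid Reyes holds 70% of Basalt, so Ingrid Reyes controls Basalt.
Meridian and Ingrid Reyes together hold 42% + 10% = 52% of Ironvale, so Ingrid Reyes controls Ironvale.
Ingrid Reyes and Ironvale together hold 30% + 15% = 45% of Vireo, so Ingrid Reyes controls Vireo.
Basalt and Ironvale and Vireo together hold 45% + 20% + 6% = 71% of Solent, so Ingrid Reyes controls Solent.
In Marlow, Ingrid Reyes's side holds only 5%, not > 40%.
So before the transaction, Ingrid Reyes does not control Marlow.
After the purchase, Ingrid Reyes holds 90% of Marlow directly, and Ingrid Duarte's stake falls to 5%.
Basalt and Ingrid Reyes together hold 5% + 90% = 95% of Marlow, so Ingrid Reyes controls Marlow.
Ingrid Reyes did not control Marlow before and does after, so the clause is triggered.

Yes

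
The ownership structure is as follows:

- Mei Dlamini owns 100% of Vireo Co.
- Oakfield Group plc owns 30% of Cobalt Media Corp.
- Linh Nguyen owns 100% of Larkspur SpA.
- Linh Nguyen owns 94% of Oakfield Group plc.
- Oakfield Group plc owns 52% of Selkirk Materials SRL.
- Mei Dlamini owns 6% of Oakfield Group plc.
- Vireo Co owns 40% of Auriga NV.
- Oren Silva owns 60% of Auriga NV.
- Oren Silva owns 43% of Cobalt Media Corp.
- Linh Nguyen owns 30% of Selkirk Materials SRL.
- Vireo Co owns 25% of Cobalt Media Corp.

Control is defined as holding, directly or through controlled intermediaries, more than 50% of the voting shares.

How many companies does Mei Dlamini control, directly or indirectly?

1

Mei holds 100% of Vireo, so Mei controls Vireo.
No other company's threshold is met.
Mei controls 1 company.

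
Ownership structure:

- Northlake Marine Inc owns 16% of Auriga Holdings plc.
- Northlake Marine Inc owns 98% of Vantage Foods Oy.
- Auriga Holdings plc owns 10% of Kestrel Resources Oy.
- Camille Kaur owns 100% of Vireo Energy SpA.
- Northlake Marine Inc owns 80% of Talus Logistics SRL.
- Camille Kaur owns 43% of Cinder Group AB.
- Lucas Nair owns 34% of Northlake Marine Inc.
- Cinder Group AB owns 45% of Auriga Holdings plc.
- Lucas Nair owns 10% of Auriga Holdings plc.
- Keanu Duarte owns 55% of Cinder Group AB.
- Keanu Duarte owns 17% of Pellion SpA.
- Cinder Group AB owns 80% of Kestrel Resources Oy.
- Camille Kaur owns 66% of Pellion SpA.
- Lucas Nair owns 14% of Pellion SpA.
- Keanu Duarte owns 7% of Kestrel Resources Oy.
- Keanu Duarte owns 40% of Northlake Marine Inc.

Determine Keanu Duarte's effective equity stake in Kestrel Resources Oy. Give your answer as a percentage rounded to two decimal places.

Keanu reaches Kestrel along 4 paths.
Via Cinder: 55% × 80% = 44%.
Via Northlake → Auriga: 40% × 16% × 10% = 0.64%.
Via Cinder → Auriga: 55% × 45% × 10% = 2.475%.
Direct stake: 7% = 7%.
Total: 44% + 0.64% + 2.475% + 7% = 54.115%.
Rounded: 54.12%.

54.12%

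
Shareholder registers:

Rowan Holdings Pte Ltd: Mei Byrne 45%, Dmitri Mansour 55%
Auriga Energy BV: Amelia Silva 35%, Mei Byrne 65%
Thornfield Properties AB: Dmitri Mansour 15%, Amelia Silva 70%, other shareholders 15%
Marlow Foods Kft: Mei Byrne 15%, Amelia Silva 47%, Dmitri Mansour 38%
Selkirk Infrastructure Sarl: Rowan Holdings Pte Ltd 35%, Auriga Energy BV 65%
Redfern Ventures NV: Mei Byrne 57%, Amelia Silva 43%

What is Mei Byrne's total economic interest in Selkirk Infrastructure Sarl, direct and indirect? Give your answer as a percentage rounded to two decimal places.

58.00%

Mei reaches Selkirk along 2 paths.
Via Rowan: 45% × 35% = 15.75%.
Via Auriga: 65% × 65% = 42.25%.
Total: 15.75% + 42.25% = 58%.
Rounded: 58.00%.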